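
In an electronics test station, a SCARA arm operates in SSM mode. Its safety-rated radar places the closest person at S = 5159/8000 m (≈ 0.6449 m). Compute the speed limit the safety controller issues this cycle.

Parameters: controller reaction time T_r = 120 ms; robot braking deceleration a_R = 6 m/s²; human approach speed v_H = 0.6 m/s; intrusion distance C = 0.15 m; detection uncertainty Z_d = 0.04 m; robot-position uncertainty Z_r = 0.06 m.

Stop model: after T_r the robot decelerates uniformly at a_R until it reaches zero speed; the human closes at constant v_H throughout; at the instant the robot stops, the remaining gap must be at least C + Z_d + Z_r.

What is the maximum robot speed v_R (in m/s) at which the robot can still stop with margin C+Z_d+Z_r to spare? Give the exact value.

v_R_max = 21/20 m/s = 1.0500 m/s

collect terms ⇒ (1/12)·v_R² + (11/50)·v_R + (-2583/8000) = 0
  disc = (11/50)² − 4·(1/12)·(-2583/8000) = 6241/40000 ; √disc = 79/200
  v_R = (−(11/50) + 79/200) / (2·(1/12)) = 21/20 m/s
check:
stop time T_s = (21/20)/6 = 0.1750 s
robot covers v_R·T_r = 1.0500·0.1200 = 0.1260 m before braking
robot under decel: 1.0500²/(2·6.0000) = 0.0919 m
human closes 0.6000·0.2950 = 0.1770 m
margins: 0.1500+0.0400+0.0600 = 0.2500 m
sum ≈ 0.1260+0.0919+0.1770+0.2500 ≈ 0.6449 m = S ✓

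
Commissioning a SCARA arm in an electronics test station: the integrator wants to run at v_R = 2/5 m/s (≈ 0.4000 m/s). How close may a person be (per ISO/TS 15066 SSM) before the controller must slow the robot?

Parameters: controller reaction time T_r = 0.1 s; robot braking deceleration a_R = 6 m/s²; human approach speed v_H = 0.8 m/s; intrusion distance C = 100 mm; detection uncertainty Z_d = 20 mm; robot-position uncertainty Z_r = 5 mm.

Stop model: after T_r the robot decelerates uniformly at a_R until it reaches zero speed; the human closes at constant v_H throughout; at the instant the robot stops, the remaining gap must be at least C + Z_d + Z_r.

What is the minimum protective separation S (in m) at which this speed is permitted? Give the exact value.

S_min = 187/600 m = 0.3117 m

braking lasts T_s = (2/5)/6 = 0.0667 s
robot in T_r: 0.4000·0.1000 = 0.0400 m
robot under decel: 0.4000²/(2·6.0000) = 0.0133 m
human over T_r+T_s: 0.8000·(0.1000+0.0667) = 0.1333 m
residual clearance needed = 0.1000+0.0200+0.0050 = 0.1250 m
S_min ≈ 0.0400+0.0133+0.1333+0.1250  ⇒  S_min = 187/600 m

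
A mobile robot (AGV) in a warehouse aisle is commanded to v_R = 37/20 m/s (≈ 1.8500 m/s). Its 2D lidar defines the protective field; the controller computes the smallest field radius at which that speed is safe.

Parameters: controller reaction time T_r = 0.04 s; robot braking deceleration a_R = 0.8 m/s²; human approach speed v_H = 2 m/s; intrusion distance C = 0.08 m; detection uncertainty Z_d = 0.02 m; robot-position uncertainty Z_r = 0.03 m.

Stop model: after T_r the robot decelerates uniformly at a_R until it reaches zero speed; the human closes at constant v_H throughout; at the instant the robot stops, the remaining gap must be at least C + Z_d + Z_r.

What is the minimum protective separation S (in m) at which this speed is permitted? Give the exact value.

braking lasts T_s = (37/20)/(4/5) = 2.3125 s
robot in T_r: 1.8500·0.0400 = 0.0740 m
robot covers 1.8500·2.3125 − ½·0.8000·2.3125² = 2.1391 m while stopping
human closes 2.0000·2.3525 = 4.7050 m
C+Z_d+Z_r = 0.0800+0.0200+0.0300 = 0.1300 m
S_min ≈ 0.0740+2.1391+4.7050+0.1300  ⇒  S_min = 112769/16000 m

S_min = 112769/16000 m = 7.0481 m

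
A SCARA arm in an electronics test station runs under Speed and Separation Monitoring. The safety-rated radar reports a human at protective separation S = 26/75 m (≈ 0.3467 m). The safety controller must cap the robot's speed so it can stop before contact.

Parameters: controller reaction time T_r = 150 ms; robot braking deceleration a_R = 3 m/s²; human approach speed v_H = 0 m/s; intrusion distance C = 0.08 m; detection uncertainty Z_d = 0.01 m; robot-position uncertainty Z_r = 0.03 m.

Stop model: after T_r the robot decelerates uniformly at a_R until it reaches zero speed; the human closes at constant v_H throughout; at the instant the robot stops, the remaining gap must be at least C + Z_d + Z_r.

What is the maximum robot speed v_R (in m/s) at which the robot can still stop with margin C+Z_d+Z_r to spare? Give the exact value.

collect terms ⇒ (1/6)·v_R² + (3/20)·v_R + (-17/75) = 0
  disc = (3/20)² − 4·(1/6)·(-17/75) = 25/144 ; √disc = 5/12
  v_R = (−(3/20) + 5/12) / (2·(1/6)) = 4/5 m/s
check:
stop time T_s = (4/5)/3 = 0.2667 s
robot in T_r: 0.8000·0.1500 = 0.1200 m
robot under decel: 0.8000²/(2·3.0000) = 0.1067 m
human over T_r+T_s: 0.0000·(0.1500+0.2667) = 0.0000 m
margins: 0.0800+0.0100+0.0300 = 0.1200 m
sum ≈ 0.1200+0.1067+0.0000+0.1200 ≈ 0.3467 m = S ✓

v_R_max = 4/5 m/s = 0.8000 m/s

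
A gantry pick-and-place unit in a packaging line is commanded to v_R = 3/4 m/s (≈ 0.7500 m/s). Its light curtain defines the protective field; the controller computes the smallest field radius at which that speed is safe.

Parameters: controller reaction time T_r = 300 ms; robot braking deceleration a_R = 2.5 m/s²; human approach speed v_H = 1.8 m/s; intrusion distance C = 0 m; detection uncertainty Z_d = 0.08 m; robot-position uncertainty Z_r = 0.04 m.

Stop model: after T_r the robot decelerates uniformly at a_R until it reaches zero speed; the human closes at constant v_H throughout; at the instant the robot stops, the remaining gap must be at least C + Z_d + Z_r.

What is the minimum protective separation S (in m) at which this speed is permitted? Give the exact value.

braking lasts T_s = (3/4)/(5/2) = 0.3000 s
reaction-phase robot travel = 0.7500·0.3000 = 0.2250 m
robot under decel: 0.7500²/(2·2.5000) = 0.1125 m
human closes 1.8000·0.6000 = 1.0800 m
C+Z_d+Z_r = 0.0000+0.0800+0.0400 = 0.1200 m
S_min ≈ 0.2250+0.1125+1.0800+0.1200  ⇒  S_min = 123/80 m

S_min = 123/80 m = 1.5375 m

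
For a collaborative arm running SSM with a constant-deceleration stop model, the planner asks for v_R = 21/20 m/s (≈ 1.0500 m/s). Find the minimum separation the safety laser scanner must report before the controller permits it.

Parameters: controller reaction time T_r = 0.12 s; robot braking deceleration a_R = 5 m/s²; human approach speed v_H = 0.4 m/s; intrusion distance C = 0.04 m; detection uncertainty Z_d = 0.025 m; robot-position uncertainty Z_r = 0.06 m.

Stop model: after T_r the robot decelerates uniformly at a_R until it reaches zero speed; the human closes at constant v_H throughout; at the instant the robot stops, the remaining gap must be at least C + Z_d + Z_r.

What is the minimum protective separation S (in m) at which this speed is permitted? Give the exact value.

stop time T_s = (21/20)/5 = 0.2100 s
robot in T_r: 1.0500·0.1200 = 0.1260 m
robot covers 1.0500·0.2100 − ½·5.0000·0.2100² = 0.1103 m while stopping
human over T_r+T_s: 0.4000·(0.1200+0.2100) = 0.1320 m
C+Z_d+Z_r = 0.0400+0.0250+0.0600 = 0.1250 m
S_min ≈ 0.1260+0.1103+0.1320+0.1250  ⇒  S_min = 1973/4000 m

S_min = 1973/4000 m = 0.4933 m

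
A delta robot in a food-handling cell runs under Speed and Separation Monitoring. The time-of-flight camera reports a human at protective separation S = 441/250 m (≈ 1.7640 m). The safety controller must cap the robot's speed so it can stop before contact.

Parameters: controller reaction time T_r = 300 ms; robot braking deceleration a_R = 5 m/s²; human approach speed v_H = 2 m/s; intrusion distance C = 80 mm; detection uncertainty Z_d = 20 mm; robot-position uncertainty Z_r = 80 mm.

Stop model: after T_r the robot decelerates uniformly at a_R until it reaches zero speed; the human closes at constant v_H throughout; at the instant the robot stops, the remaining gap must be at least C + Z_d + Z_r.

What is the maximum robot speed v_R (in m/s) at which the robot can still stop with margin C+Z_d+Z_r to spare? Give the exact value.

v_R_max = 6/5 m/s = 1.2000 m/s

quadratic (1/10)·v² + (7/10)·v + (-123/125) = 0
  disc = (7/10)² − 4·(1/10)·(-123/125) = 2209/2500 ; √disc = 47/50
  v_R = (−(7/10) + 47/50) / (2·(1/10)) = 6/5 m/s
check:
T_s = v_R/a_R = (6/5)/5 = 0.2400 s
reaction-phase robot travel = 1.2000·0.3000 = 0.3600 m
robot under decel: 1.2000²/(2·5.0000) = 0.1440 m
human closes 2.0000·0.5400 = 1.0800 m
margins: 0.0800+0.0200+0.0800 = 0.1800 m
sum ≈ 0.3600+0.1440+1.0800+0.1800 ≈ 1.7640 m = S ✓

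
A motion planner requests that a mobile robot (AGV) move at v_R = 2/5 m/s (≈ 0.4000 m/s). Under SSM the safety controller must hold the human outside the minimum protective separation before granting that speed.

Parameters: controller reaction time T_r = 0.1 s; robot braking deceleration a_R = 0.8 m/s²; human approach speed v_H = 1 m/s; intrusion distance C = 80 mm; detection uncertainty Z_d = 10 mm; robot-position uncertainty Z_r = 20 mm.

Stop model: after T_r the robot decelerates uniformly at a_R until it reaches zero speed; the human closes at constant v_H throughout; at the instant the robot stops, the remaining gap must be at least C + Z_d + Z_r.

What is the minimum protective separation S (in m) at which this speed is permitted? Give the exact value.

stop time T_s = (2/5)/(4/5) = 0.5000 s
reaction-phase robot travel = 0.4000·0.1000 = 0.0400 m
robot covers 0.4000·0.5000 − ½·0.8000·0.5000² = 0.1000 m while stopping
human closes 1.0000·0.6000 = 0.6000 m
C+Z_d+Z_r = 0.0800+0.0100+0.0200 = 0.1100 m
S_min ≈ 0.0400+0.1000+0.6000+0.1100  ⇒  S_min = 17/20 m

S_min = 17/20 m = 0.8500 m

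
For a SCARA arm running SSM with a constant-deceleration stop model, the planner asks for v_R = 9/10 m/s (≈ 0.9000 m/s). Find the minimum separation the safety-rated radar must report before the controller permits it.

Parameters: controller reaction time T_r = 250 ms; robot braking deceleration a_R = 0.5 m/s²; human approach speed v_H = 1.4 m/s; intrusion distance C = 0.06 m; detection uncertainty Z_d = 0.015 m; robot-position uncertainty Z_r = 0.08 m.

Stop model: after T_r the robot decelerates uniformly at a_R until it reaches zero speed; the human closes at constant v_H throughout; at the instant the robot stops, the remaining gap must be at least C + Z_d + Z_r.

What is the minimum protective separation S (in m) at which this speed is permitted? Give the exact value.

braking lasts T_s = (9/10)/(1/2) = 1.8000 s
reaction-phase robot travel = 0.9000·0.2500 = 0.2250 m
braking distance = 0.9000²/(2·0.5000) = 0.8100 m
human over T_r+T_s: 1.4000·(0.2500+1.8000) = 2.8700 m
residual clearance needed = 0.0600+0.0150+0.0800 = 0.1550 m
S_min ≈ 0.2250+0.8100+2.8700+0.1550  ⇒  S_min = 203/50 m

S_min = 203/50 m = 4.0600 m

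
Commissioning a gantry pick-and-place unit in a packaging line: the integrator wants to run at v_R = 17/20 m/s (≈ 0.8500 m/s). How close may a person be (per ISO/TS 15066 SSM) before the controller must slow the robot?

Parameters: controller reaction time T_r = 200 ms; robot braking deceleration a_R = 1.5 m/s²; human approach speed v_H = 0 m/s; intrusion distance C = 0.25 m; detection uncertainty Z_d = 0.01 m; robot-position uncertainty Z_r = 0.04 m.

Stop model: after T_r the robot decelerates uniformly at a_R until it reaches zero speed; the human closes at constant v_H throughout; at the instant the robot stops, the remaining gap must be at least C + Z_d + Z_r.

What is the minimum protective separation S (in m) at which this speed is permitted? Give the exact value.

stop time T_s = (17/20)/(3/2) = 0.5667 s
robot in T_r: 0.8500·0.2000 = 0.1700 m
robot under decel: 0.8500²/(2·1.5000) = 0.2408 m
human over T_r+T_s: 0.0000·(0.2000+0.5667) = 0.0000 m
residual clearance needed = 0.2500+0.0100+0.0400 = 0.3000 m
S_min ≈ 0.1700+0.2408+0.0000+0.3000  ⇒  S_min = 853/1200 m

S_min = 853/1200 m = 0.7108 m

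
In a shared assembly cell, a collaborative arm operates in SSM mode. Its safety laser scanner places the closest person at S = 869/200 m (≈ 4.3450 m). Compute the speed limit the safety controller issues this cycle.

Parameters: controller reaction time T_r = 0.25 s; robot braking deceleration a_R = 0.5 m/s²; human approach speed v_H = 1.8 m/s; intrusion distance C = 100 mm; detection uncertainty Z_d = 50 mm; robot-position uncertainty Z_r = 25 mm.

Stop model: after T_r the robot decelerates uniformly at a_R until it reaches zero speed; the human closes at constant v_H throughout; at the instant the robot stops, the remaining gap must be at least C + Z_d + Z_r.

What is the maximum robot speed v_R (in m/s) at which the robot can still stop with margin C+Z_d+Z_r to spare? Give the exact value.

v_R_max = 4/5 m/s = 0.8000 m/s

at the boundary: (1)·v² + (77/20)·v + (-93/25) = 0
  disc = (77/20)² − 4·(1)·(-93/25) = 11881/400 ; √disc = 109/20
  v_R = (−(77/20) + 109/20) / (2·(1)) = 4/5 m/s
check:
braking lasts T_s = (4/5)/(1/2) = 1.6000 s
robot in T_r: 0.8000·0.2500 = 0.2000 m
braking distance = 0.8000²/(2·0.5000) = 0.6400 m
person approaches 1.8000·(0.2500+1.6000) = 3.3300 m
C+Z_d+Z_r = 0.1000+0.0500+0.0250 = 0.1750 m
sum ≈ 0.2000+0.6400+3.3300+0.1750 ≈ 4.3450 m = S ✓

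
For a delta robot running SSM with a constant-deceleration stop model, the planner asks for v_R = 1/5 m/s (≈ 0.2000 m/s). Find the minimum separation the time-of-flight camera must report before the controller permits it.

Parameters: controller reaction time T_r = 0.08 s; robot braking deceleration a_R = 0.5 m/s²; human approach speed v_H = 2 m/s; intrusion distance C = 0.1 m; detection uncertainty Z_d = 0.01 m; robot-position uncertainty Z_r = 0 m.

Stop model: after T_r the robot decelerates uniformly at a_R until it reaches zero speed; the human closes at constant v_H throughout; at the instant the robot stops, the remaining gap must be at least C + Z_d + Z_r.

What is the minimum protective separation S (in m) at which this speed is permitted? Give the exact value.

T_s = v_R/a_R = (1/5)/(1/2) = 0.4000 s
robot covers v_R·T_r = 0.2000·0.0800 = 0.0160 m before braking
robot under decel: 0.2000²/(2·0.5000) = 0.0400 m
human closes 2.0000·0.4800 = 0.9600 m
C+Z_d+Z_r = 0.1000+0.0100+0.0000 = 0.1100 m
S_min ≈ 0.0160+0.0400+0.9600+0.1100  ⇒  S_min = 563/500 m

S_min = 563/500 m = 1.1260 m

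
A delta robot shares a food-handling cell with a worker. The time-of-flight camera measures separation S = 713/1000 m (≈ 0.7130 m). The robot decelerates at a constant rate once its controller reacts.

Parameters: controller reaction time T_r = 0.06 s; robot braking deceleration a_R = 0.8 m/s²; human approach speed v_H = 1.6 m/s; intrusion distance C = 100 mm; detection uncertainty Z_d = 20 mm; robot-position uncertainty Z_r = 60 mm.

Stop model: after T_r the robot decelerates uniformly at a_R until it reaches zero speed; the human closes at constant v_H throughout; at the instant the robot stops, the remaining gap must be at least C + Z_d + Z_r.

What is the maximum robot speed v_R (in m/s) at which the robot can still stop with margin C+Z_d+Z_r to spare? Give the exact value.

v_R_max = 1/5 m/s = 0.2000 m/s

collect terms ⇒ (5/8)·v_R² + (103/50)·v_R + (-437/1000) = 0
  disc = (103/50)² − 4·(5/8)·(-437/1000) = 53361/10000 ; √disc = 231/100
  v_R = (−(103/50) + 231/100) / (2·(5/8)) = 1/5 m/s
check:
T_s = v_R/a_R = (1/5)/(4/5) = 0.2500 s
reaction-phase robot travel = 0.2000·0.0600 = 0.0120 m
braking distance = 0.2000²/(2·0.8000) = 0.0250 m
person approaches 1.6000·(0.0600+0.2500) = 0.4960 m
margins: 0.1000+0.0200+0.0600 = 0.1800 m
sum ≈ 0.0120+0.0250+0.4960+0.1800 ≈ 0.7130 m = S ✓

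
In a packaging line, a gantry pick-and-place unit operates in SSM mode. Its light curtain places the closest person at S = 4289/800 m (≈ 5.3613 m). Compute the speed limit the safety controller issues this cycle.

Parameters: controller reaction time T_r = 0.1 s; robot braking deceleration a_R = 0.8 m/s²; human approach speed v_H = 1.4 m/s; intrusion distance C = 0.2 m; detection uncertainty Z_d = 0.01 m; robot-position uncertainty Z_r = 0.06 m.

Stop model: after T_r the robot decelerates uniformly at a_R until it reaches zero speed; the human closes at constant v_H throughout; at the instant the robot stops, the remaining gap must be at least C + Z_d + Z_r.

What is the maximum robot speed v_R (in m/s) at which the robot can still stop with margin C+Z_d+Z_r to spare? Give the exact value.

quadratic (5/8)·v² + (37/20)·v + (-3961/800) = 0
  disc = (37/20)² − 4·(5/8)·(-3961/800) = 25281/1600 ; √disc = 159/40
  v_R = (−(37/20) + 159/40) / (2·(5/8)) = 17/10 m/s
check:
stop time T_s = (17/10)/(4/5) = 2.1250 s
robot in T_r: 1.7000·0.1000 = 0.1700 m
braking distance = 1.7000²/(2·0.8000) = 1.8062 m
person approaches 1.4000·(0.1000+2.1250) = 3.1150 m
residual clearance needed = 0.2000+0.0100+0.0600 = 0.2700 m
sum ≈ 0.1700+1.8062+3.1150+0.2700 ≈ 5.3613 m = S ✓

v_R_max = 17/10 m/s = 1.7000 m/s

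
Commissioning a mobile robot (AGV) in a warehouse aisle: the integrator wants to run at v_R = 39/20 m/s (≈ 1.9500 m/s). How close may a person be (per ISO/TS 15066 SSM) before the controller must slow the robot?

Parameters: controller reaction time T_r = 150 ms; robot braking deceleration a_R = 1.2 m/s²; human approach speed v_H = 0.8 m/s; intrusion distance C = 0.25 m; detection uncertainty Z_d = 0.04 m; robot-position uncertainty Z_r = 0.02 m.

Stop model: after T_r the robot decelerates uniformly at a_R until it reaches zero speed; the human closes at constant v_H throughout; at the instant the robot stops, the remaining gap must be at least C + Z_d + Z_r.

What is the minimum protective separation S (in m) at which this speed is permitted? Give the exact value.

S_min = 5771/1600 m = 3.6069 m

braking lasts T_s = (39/20)/(6/5) = 1.6250 s
reaction-phase robot travel = 1.9500·0.1500 = 0.2925 m
robot under decel: 1.9500²/(2·1.2000) = 1.5844 m
human over T_r+T_s: 0.8000·(0.1500+1.6250) = 1.4200 m
margins: 0.2500+0.0400+0.0200 = 0.3100 m
S_min ≈ 0.2925+1.5844+1.4200+0.3100  ⇒  S_min = 5771/1600 m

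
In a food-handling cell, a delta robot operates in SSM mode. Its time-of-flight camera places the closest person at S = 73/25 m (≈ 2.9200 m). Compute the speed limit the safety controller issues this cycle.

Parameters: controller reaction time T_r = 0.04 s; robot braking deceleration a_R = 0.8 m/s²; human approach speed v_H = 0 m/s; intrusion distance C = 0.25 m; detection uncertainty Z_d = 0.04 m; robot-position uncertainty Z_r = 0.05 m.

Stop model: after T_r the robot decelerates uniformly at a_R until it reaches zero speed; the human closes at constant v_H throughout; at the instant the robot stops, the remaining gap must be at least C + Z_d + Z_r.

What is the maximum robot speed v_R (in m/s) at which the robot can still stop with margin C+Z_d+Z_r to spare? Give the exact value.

collect terms ⇒ (5/8)·v_R² + (1/25)·v_R + (-129/50) = 0
  disc = (1/25)² − 4·(5/8)·(-129/50) = 16129/2500 ; √disc = 127/50
  v_R = (−(1/25) + 127/50) / (2·(5/8)) = 2 m/s
check:
braking lasts T_s = 2/(4/5) = 2.5000 s
robot covers v_R·T_r = 2.0000·0.0400 = 0.0800 m before braking
braking distance = 2.0000²/(2·0.8000) = 2.5000 m
human over T_r+T_s: 0.0000·(0.0400+2.5000) = 0.0000 m
margins: 0.2500+0.0400+0.0500 = 0.3400 m
sum ≈ 0.0800+2.5000+0.0000+0.3400 ≈ 2.9200 m = S ✓

v_R_max = 2 m/s = 2.0000 m/s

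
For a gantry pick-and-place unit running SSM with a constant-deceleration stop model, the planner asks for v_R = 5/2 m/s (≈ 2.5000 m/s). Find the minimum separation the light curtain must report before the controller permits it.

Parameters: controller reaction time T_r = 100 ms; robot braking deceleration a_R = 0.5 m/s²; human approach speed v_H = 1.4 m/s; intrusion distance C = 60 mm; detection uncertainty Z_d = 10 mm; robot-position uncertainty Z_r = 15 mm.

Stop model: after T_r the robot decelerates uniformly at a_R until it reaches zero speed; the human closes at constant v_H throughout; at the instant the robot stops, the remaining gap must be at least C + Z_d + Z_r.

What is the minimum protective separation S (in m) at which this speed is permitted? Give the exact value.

S_min = 549/40 m = 13.7250 m

stop time T_s = (5/2)/(1/2) = 5.0000 s
robot covers v_R·T_r = 2.5000·0.1000 = 0.2500 m before braking
braking distance = 2.5000²/(2·0.5000) = 6.2500 m
person approaches 1.4000·(0.1000+5.0000) = 7.1400 m
margins: 0.0600+0.0100+0.0150 = 0.0850 m
S_min ≈ 0.2500+6.2500+7.1400+0.0850  ⇒  S_min = 549/40 m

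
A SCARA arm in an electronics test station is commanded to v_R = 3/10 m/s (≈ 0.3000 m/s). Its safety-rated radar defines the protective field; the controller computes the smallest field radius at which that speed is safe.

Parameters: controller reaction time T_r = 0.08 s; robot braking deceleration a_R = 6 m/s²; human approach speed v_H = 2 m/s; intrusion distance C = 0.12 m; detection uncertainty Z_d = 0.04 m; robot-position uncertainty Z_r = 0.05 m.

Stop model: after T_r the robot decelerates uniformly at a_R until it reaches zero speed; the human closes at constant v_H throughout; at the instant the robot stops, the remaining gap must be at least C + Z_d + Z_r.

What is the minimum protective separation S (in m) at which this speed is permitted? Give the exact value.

T_s = v_R/a_R = (3/10)/6 = 0.0500 s
robot covers v_R·T_r = 0.3000·0.0800 = 0.0240 m before braking
braking distance = 0.3000²/(2·6.0000) = 0.0075 m
human over T_r+T_s: 2.0000·(0.0800+0.0500) = 0.2600 m
margins: 0.1200+0.0400+0.0500 = 0.2100 m
S_min ≈ 0.0240+0.0075+0.2600+0.2100  ⇒  S_min = 1003/2000 m

S_min = 1003/2000 m = 0.5015 m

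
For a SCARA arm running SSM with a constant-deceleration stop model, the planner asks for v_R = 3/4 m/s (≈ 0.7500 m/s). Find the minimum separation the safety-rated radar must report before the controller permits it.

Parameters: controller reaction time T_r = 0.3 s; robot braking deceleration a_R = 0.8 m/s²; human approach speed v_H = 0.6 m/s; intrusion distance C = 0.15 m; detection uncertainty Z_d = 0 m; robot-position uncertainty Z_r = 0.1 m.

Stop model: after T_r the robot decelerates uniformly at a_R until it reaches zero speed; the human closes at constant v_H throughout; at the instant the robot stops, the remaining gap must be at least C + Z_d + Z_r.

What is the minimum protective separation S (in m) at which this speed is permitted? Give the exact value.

S_min = 5021/3200 m = 1.5691 m

braking lasts T_s = (3/4)/(4/5) = 0.9375 s
robot covers v_R·T_r = 0.7500·0.3000 = 0.2250 m before braking
robot covers 0.7500·0.9375 − ½·0.8000·0.9375² = 0.3516 m while stopping
human over T_r+T_s: 0.6000·(0.3000+0.9375) = 0.7425 m
residual clearance needed = 0.1500+0.0000+0.1000 = 0.2500 m
S_min ≈ 0.2250+0.3516+0.7425+0.2500  ⇒  S_min = 5021/3200 m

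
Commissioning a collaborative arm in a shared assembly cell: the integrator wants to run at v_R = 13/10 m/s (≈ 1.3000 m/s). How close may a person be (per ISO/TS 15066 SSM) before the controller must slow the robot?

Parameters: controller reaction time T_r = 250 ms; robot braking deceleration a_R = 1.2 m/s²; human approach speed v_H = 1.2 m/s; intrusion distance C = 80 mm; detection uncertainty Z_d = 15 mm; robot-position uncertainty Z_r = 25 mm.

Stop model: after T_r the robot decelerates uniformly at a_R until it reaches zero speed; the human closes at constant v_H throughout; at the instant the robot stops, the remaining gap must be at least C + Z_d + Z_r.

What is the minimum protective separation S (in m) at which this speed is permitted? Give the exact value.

S_min = 3299/1200 m = 2.7492 m

T_s = v_R/a_R = (13/10)/(6/5) = 1.0833 s
robot covers v_R·T_r = 1.3000·0.2500 = 0.3250 m before braking
robot under decel: 1.3000²/(2·1.2000) = 0.7042 m
person approaches 1.2000·(0.2500+1.0833) = 1.6000 m
residual clearance needed = 0.0800+0.0150+0.0250 = 0.1200 m
S_min ≈ 0.3250+0.7042+1.6000+0.1200  ⇒  S_min = 3299/1200 m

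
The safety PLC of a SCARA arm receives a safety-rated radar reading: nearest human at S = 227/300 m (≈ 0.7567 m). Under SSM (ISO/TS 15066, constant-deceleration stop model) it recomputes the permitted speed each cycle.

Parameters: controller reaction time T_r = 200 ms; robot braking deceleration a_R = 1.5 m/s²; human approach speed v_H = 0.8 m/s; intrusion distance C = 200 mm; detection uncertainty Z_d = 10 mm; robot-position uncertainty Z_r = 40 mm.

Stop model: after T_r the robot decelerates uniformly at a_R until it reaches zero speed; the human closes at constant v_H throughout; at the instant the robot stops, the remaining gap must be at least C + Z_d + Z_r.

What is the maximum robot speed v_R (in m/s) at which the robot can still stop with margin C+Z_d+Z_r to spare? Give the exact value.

v_R_max = 2/5 m/s = 0.4000 m/s

quadratic (1/3)·v² + (11/15)·v + (-26/75) = 0
  disc = (11/15)² − 4·(1/3)·(-26/75) = 1 ; √disc = 1
  v_R = (−(11/15) + 1) / (2·(1/3)) = 2/5 m/s
check:
braking lasts T_s = (2/5)/(3/2) = 0.2667 s
robot covers v_R·T_r = 0.4000·0.2000 = 0.0800 m before braking
robot covers 0.4000·0.2667 − ½·1.5000·0.2667² = 0.0533 m while stopping
human closes 0.8000·0.4667 = 0.3733 m
margins: 0.2000+0.0100+0.0400 = 0.2500 m
sum ≈ 0.0800+0.0533+0.3733+0.2500 ≈ 0.7567 m = S ✓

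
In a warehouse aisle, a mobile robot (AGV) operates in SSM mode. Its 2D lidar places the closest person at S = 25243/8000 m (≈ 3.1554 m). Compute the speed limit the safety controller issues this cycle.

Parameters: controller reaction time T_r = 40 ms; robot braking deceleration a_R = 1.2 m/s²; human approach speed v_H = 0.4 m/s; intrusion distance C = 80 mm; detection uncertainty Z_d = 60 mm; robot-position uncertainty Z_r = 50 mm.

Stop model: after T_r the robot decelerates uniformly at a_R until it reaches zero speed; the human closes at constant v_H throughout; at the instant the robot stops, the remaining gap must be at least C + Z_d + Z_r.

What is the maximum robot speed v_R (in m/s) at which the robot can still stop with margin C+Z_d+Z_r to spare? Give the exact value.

at the boundary: (5/12)·v² + (28/75)·v + (-4719/1600) = 0
  disc = (28/75)² − 4·(5/12)·(-4719/1600) = 1819801/360000 ; √disc = 1349/600
  v_R = (−(28/75) + 1349/600) / (2·(5/12)) = 9/4 m/s
check:
T_s = v_R/a_R = (9/4)/(6/5) = 1.8750 s
robot in T_r: 2.2500·0.0400 = 0.0900 m
robot under decel: 2.2500²/(2·1.2000) = 2.1094 m
human over T_r+T_s: 0.4000·(0.0400+1.8750) = 0.7660 m
residual clearance needed = 0.0800+0.0600+0.0500 = 0.1900 m
sum ≈ 0.0900+2.1094+0.7660+0.1900 ≈ 3.1554 m = S ✓

v_R_max = 9/4 m/s = 2.2500 m/s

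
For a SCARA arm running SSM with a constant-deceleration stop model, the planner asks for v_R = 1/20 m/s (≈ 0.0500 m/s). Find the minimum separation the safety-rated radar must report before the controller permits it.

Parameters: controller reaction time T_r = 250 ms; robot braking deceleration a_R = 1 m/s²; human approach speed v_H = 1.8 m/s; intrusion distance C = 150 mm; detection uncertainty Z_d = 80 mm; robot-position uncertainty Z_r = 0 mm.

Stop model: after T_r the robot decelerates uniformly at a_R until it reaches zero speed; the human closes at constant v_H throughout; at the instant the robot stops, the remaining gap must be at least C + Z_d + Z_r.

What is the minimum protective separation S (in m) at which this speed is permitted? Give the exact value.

T_s = v_R/a_R = (1/20)/1 = 0.0500 s
robot in T_r: 0.0500·0.2500 = 0.0125 m
robot under decel: 0.0500²/(2·1.0000) = 0.0013 m
person approaches 1.8000·(0.2500+0.0500) = 0.5400 m
residual clearance needed = 0.1500+0.0800+0.0000 = 0.2300 m
S_min ≈ 0.0125+0.0013+0.5400+0.2300  ⇒  S_min = 627/800 m

S_min = 627/800 m = 0.7837 m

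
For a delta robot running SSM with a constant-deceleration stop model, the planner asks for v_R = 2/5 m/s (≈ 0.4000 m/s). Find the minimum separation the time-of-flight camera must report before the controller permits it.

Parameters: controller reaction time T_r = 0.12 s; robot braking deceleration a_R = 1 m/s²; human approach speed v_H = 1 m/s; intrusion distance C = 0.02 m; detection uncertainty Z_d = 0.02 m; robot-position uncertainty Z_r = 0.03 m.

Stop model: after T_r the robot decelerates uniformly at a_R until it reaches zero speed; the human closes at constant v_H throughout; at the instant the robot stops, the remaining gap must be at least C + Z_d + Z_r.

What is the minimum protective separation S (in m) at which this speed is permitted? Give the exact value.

S_min = 359/500 m = 0.7180 m

stop time T_s = (2/5)/1 = 0.4000 s
robot covers v_R·T_r = 0.4000·0.1200 = 0.0480 m before braking
robot under decel: 0.4000²/(2·1.0000) = 0.0800 m
human closes 1.0000·0.5200 = 0.5200 m
margins: 0.0200+0.0200+0.0300 = 0.0700 m
S_min ≈ 0.0480+0.0800+0.5200+0.0700  ⇒  S_min = 359/500 m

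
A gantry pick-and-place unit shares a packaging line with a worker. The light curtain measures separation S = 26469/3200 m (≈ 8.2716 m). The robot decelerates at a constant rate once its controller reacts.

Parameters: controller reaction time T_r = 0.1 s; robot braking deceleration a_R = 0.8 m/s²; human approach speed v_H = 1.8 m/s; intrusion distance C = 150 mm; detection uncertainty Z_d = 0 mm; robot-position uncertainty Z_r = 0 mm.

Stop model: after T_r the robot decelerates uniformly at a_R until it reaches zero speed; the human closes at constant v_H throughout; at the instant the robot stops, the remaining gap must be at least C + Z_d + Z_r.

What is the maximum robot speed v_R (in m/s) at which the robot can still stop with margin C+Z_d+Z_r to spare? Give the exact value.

collect terms ⇒ (5/8)·v_R² + (47/20)·v_R + (-25413/3200) = 0
  disc = (47/20)² − 4·(5/8)·(-25413/3200) = 162409/6400 ; √disc = 403/80
  v_R = (−(47/20) + 403/80) / (2·(5/8)) = 43/20 m/s
check:
braking lasts T_s = (43/20)/(4/5) = 2.6875 s
reaction-phase robot travel = 2.1500·0.1000 = 0.2150 m
robot under decel: 2.1500²/(2·0.8000) = 2.8891 m
human closes 1.8000·2.7875 = 5.0175 m
margins: 0.1500+0.0000+0.0000 = 0.1500 m
sum ≈ 0.2150+2.8891+5.0175+0.1500 ≈ 8.2716 m = S ✓

v_R_max = 43/20 m/s = 2.1500 m/s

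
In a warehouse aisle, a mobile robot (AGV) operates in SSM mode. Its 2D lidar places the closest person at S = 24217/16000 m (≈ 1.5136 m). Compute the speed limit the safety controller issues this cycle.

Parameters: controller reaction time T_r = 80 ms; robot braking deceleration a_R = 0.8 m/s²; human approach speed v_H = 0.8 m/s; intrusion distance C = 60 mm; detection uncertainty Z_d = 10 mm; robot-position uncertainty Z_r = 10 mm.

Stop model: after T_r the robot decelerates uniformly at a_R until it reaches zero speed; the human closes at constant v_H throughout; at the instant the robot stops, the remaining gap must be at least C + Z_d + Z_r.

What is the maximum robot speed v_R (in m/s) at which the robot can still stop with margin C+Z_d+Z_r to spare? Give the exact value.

quadratic (5/8)·v² + (27/25)·v + (-21913/16000) = 0
  disc = (27/25)² − 4·(5/8)·(-21913/16000) = 734449/160000 ; √disc = 857/400
  v_R = (−(27/25) + 857/400) / (2·(5/8)) = 17/20 m/s
check:
T_s = v_R/a_R = (17/20)/(4/5) = 1.0625 s
reaction-phase robot travel = 0.8500·0.0800 = 0.0680 m
braking distance = 0.8500²/(2·0.8000) = 0.4516 m
human over T_r+T_s: 0.8000·(0.0800+1.0625) = 0.9140 m
margins: 0.0600+0.0100+0.0100 = 0.0800 m
sum ≈ 0.0680+0.4516+0.9140+0.0800 ≈ 1.5136 m = S ✓

v_R_max = 17/20 m/s = 0.8500 m/s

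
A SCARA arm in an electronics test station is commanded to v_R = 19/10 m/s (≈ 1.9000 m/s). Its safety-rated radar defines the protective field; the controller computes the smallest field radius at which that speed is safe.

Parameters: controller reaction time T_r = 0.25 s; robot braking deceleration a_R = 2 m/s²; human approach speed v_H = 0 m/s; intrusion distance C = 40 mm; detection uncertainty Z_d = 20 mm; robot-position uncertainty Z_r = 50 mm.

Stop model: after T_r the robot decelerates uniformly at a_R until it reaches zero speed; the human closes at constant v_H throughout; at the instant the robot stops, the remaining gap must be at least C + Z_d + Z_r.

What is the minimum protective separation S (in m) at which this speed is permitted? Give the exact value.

T_s = v_R/a_R = (19/10)/2 = 0.9500 s
reaction-phase robot travel = 1.9000·0.2500 = 0.4750 m
braking distance = 1.9000²/(2·2.0000) = 0.9025 m
human over T_r+T_s: 0.0000·(0.2500+0.9500) = 0.0000 m
residual clearance needed = 0.0400+0.0200+0.0500 = 0.1100 m
S_min ≈ 0.4750+0.9025+0.0000+0.1100  ⇒  S_min = 119/80 m

S_min = 119/80 m = 1.4875 m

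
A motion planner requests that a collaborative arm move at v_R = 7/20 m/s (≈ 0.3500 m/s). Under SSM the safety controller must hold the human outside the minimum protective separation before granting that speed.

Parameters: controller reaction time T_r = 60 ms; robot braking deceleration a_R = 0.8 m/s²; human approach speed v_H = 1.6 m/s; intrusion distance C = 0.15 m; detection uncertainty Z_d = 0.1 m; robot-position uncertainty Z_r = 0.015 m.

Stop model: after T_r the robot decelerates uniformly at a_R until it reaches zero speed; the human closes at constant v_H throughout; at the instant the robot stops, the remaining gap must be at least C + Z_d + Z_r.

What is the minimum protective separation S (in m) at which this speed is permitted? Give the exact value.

S_min = 18537/16000 m = 1.1586 m

braking lasts T_s = (7/20)/(4/5) = 0.4375 s
robot covers v_R·T_r = 0.3500·0.0600 = 0.0210 m before braking
braking distance = 0.3500²/(2·0.8000) = 0.0766 m
person approaches 1.6000·(0.0600+0.4375) = 0.7960 m
margins: 0.1500+0.1000+0.0150 = 0.2650 m
S_min ≈ 0.0210+0.0766+0.7960+0.2650  ⇒  S_min = 18537/16000 m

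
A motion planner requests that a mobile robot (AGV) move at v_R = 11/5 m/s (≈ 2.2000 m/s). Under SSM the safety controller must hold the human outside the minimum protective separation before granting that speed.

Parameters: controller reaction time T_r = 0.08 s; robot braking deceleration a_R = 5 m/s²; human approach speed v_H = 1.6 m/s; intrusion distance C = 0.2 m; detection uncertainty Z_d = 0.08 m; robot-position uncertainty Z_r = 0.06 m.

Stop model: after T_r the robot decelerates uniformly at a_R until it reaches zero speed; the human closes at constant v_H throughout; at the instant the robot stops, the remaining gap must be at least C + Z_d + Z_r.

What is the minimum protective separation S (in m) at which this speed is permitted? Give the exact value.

stop time T_s = (11/5)/5 = 0.4400 s
robot in T_r: 2.2000·0.0800 = 0.1760 m
braking distance = 2.2000²/(2·5.0000) = 0.4840 m
human closes 1.6000·0.5200 = 0.8320 m
C+Z_d+Z_r = 0.2000+0.0800+0.0600 = 0.3400 m
S_min ≈ 0.1760+0.4840+0.8320+0.3400  ⇒  S_min = 229/125 m

S_min = 229/125 m = 1.8320 m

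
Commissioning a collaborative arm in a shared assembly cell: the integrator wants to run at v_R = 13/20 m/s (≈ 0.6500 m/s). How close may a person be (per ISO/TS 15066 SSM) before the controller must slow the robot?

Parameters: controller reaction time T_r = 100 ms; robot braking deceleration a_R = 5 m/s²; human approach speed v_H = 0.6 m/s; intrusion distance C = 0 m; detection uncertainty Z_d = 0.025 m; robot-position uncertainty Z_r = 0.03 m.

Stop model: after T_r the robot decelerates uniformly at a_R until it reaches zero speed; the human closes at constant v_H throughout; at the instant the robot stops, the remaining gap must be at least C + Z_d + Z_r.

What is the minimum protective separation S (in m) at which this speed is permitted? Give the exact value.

S_min = 1201/4000 m = 0.3003 m

stop time T_s = (13/20)/5 = 0.1300 s
reaction-phase robot travel = 0.6500·0.1000 = 0.0650 m
robot covers 0.6500·0.1300 − ½·5.0000·0.1300² = 0.0423 m while stopping
human over T_r+T_s: 0.6000·(0.1000+0.1300) = 0.1380 m
residual clearance needed = 0.0000+0.0250+0.0300 = 0.0550 m
S_min ≈ 0.0650+0.0423+0.1380+0.0550  ⇒  S_min = 1201/4000 m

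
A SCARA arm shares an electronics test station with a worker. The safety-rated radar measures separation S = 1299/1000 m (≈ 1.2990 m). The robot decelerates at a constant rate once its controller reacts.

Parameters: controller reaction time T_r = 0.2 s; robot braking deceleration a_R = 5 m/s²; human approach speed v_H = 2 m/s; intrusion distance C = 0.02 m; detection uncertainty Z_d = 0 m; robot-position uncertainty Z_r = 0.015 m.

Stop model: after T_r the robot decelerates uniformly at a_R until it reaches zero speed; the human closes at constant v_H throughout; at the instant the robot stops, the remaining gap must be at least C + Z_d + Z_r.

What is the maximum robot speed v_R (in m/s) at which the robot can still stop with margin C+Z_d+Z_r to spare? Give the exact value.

quadratic (1/10)·v² + (3/5)·v + (-108/125) = 0
  disc = (3/5)² − 4·(1/10)·(-108/125) = 441/625 ; √disc = 21/25
  v_R = (−(3/5) + 21/25) / (2·(1/10)) = 6/5 m/s
check:
T_s = v_R/a_R = (6/5)/5 = 0.2400 s
robot in T_r: 1.2000·0.2000 = 0.2400 m
robot covers 1.2000·0.2400 − ½·5.0000·0.2400² = 0.1440 m while stopping
human closes 2.0000·0.4400 = 0.8800 m
margins: 0.0200+0.0000+0.0150 = 0.0350 m
sum ≈ 0.2400+0.1440+0.8800+0.0350 ≈ 1.2990 m = S ✓

v_R_max = 6/5 m/s = 1.2000 m/s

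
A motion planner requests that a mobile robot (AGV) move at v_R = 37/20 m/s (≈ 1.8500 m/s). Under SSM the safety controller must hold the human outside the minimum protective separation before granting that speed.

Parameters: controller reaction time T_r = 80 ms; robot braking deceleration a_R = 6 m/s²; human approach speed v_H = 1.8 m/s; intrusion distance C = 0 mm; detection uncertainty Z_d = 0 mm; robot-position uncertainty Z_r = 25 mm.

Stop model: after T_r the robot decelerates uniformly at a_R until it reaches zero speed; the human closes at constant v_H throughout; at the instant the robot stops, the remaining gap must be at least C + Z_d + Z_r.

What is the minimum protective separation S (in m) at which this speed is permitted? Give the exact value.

S_min = 27773/24000 m = 1.1572 m

braking lasts T_s = (37/20)/6 = 0.3083 s
robot covers v_R·T_r = 1.8500·0.0800 = 0.1480 m before braking
braking distance = 1.8500²/(2·6.0000) = 0.2852 m
person approaches 1.8000·(0.0800+0.3083) = 0.6990 m
C+Z_d+Z_r = 0.0000+0.0000+0.0250 = 0.0250 m
S_min ≈ 0.1480+0.2852+0.6990+0.0250  ⇒  S_min = 27773/24000 m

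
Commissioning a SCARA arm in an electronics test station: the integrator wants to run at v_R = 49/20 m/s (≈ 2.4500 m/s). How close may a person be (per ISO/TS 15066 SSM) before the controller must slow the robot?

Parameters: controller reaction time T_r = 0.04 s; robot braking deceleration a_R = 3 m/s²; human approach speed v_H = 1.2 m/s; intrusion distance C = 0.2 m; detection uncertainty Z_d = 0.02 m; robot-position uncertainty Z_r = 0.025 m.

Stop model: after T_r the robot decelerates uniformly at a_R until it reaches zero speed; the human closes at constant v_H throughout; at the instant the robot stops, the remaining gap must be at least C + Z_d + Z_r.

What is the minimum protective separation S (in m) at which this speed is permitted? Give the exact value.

stop time T_s = (49/20)/3 = 0.8167 s
robot in T_r: 2.4500·0.0400 = 0.0980 m
robot under decel: 2.4500²/(2·3.0000) = 1.0004 m
human closes 1.2000·0.8567 = 1.0280 m
residual clearance needed = 0.2000+0.0200+0.0250 = 0.2450 m
S_min ≈ 0.0980+1.0004+1.0280+0.2450  ⇒  S_min = 28457/12000 m

S_min = 28457/12000 m = 2.3714 m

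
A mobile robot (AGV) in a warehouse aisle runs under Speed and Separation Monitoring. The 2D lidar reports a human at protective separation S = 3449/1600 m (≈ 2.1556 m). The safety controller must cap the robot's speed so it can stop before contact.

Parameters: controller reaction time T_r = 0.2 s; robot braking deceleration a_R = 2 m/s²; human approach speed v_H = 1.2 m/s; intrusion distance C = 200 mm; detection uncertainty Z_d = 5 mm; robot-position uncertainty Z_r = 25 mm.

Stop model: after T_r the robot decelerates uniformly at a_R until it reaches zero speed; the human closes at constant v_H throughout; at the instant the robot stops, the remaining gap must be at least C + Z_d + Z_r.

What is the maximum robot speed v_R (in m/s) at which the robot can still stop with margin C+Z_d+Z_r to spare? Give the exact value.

v_R_max = 29/20 m/s = 1.4500 m/s

quadratic (1/4)·v² + (4/5)·v + (-2697/1600) = 0
  disc = (4/5)² − 4·(1/4)·(-2697/1600) = 3721/1600 ; √disc = 61/40
  v_R = (−(4/5) + 61/40) / (2·(1/4)) = 29/20 m/s
check:
braking lasts T_s = (29/20)/2 = 0.7250 s
robot in T_r: 1.4500·0.2000 = 0.2900 m
robot under decel: 1.4500²/(2·2.0000) = 0.5256 m
human closes 1.2000·0.9250 = 1.1100 m
margins: 0.2000+0.0050+0.0250 = 0.2300 m
sum ≈ 0.2900+0.5256+1.1100+0.2300 ≈ 2.1556 m = S ✓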